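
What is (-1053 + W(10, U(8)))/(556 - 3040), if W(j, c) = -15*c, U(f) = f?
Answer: 17/36 ≈ 0.47222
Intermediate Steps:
(-1053 + W(10, U(8)))/(556 - 3040) = (-1053 - 15*8)/(556 - 3040) = (-1053 - 120)/(-2484) = -1173*(-1/2484) = 17/36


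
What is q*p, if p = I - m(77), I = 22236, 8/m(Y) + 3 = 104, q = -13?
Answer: -29195764/101 ≈ -2.8907e+5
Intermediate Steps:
m(Y) = 8/101 (m(Y) = 8/(-3 + 104) = 8/101)
p = 2245828/101 (p = 22236 - 1*8/101 = 22236 - 8/101 = 2245828/101 ≈ 22236.)
q*p = -13*2245828/101 = -29195764/101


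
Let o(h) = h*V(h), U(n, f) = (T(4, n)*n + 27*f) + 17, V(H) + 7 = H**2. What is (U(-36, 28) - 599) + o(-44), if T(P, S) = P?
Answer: -84846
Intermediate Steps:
V(H) = -7 + H**2
U(n, f) = 17 + 4*n + 27*f (U(n, f) = (4*n + 27*f) + 17 = 17 + 4*n + 27*f)
o(h) = h*(-7 + h**2)
(U(-36, 28) - 599) + o(-44) = ((17 + 4*(-36) + 27*28) - 599) - 44*(-7 + (-44)**2) = ((17 - 144 + 756) - 599) - 44*(-7 + 1936) = (629 - 599) - 44*1929 = 30 - 84876 = -84846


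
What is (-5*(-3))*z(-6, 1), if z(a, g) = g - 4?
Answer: -45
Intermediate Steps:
z(a, g) = -4 + g
(-5*(-3))*z(-6, 1) = (-5*(-3))*(-4 + 1) = 15*(-3) = -45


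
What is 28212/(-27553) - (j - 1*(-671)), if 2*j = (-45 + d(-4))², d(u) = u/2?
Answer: -97897127/55106 ≈ -1776.5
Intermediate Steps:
d(u) = u/2 (d(u) = u*(½) = u/2)
j = 2209/2 (j = (-45 + (½)*(-4))²/2 = (-45 - 2)²/2 = (½)*(-47)² = (½)*2209 = 2209/2 ≈ 1104.5)
28212/(-27553) - (j - 1*(-671)) = 28212/(-27553) - (2209/2 - 1*(-671)) = 28212*(-1/27553) - (2209/2 + 671) = -28212/27553 - 1*3551/2 = -28212/27553 - 3551/2 = -97897127/55106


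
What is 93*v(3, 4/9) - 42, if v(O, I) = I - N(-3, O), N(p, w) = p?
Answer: 835/3 ≈ 278.33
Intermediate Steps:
v(O, I) = 3 + I (v(O, I) = I - 1*(-3) = I + 3 = 3 + I)
93*v(3, 4/9) - 42 = 93*(3 + 4/9) - 42 = 93*(31/9) - 42 = 961/3 - 42 = 835/3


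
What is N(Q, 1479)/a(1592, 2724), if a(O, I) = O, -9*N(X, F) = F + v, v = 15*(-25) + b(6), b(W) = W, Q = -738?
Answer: -185/2388 ≈ -0.077471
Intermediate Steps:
v = -369 (v = 15*(-25) + 6 = -375 + 6 = -369)
N(X, F) = 41 - F/9 (N(X, F) = -(F - 369)/9 = -(-369 + F)/9 = 41 - F/9)
N(Q, 1479)/a(1592, 2724) = (41 - 1/9*1479)/1592 = (41 - 493/3)*(1/1592) = -370/3*1/1592 = -185/2388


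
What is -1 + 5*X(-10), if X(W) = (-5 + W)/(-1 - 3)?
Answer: 71/4 ≈ 17.750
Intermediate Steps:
X(W) = 5/4 - W/4 (X(W) = (-5 + W)/(-4) = (-5 + W)*(-1/4) = 5/4 - W/4)
-1 + 5*X(-10) = -1 + 5*(5/4 - 1/4*(-10)) = -1 + 5*(5/4 + 5/2) = -1 + 5*(15/4) = -1 + 75/4 = 71/4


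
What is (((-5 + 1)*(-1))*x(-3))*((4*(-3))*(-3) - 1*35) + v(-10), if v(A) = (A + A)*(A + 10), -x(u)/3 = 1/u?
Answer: 4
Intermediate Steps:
x(u) = -3/u
v(A) = 2*A*(10 + A) (v(A) = (2*A)*(10 + A) = 2*A*(10 + A))
(((-5 + 1)*(-1))*x(-3))*((4*(-3))*(-3) - 1*35) + v(-10) = (((-5 + 1)*(-1))*(-3/(-3)))*((4*(-3))*(-3) - 1*35) + 2*(-10)*(10 - 10) = ((-4*(-1))*(-3*(-1/3)))*(-12*(-3) - 35) + 2*(-10)*0 = (4*1)*(36 - 35) + 0 = 4*1 + 0 = 4 + 0 = 4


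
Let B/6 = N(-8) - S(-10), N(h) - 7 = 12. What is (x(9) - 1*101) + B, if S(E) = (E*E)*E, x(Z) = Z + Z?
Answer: 6031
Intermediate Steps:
N(h) = 19 (N(h) = 7 + 12 = 19)
x(Z) = 2*Z
S(E) = E³ (S(E) = E²*E = E³)
B = 6114 (B = 6*(19 - 1*(-10)³) = 6*(19 - 1*(-1000)) = 6*(19 + 1000) = 6*1019 = 6114)
(x(9) - 1*101) + B = (2*9 - 1*101) + 6114 = (18 - 101) + 6114 = -83 + 6114 = 6031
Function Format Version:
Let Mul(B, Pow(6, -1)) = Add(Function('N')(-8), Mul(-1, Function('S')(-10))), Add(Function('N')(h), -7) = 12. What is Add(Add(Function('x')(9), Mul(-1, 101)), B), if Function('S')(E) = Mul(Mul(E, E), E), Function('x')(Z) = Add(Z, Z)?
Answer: 6031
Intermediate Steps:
Function('N')(h) = 19 (Function('N')(h) = Add(7, 12) = 19)
Function('x')(Z) = Mul(2, Z)
Function('S')(E) = Pow(E, 3) (Function('S')(E) = Mul(Pow(E, 2), E) = Pow(E, 3))
B = 6114 (B = Mul(6, Add(19, Mul(-1, Pow(-10, 3)))) = Mul(6, Add(19, Mul(-1, -1000))) = Mul(6, Add(19, 1000)) = Mul(6, 1019) = 6114)
Add(Add(Function('x')(9), Mul(-1, 101)), B) = Add(Add(Mul(2, 9), Mul(-1, 101)), 6114) = Add(Add(18, -101), 6114) = Add(-83, 6114) = 6031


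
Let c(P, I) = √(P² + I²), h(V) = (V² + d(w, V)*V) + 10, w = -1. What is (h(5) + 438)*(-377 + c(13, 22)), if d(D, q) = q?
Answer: -187746 + 498*√653 ≈ -1.7502e+5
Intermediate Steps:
h(V) = 10 + 2*V² (h(V) = (V² + V*V) + 10 = (V² + V²) + 10 = 2*V² + 10 = 10 + 2*V²)
c(P, I) = √(I² + P²)
(h(5) + 438)*(-377 + c(13, 22)) = ((10 + 2*5²) + 438)*(-377 + √(22² + 13²)) = ((10 + 2*25) + 438)*(-377 + √(484 + 169)) = ((10 + 50) + 438)*(-377 + √653) = (60 + 438)*(-377 + √653) = 498*(-377 + √653) = -187746 + 498*√653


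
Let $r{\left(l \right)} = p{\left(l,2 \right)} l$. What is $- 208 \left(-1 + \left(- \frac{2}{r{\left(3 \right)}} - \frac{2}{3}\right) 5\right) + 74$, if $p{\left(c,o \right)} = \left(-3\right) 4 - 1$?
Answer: $922$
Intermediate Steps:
$p{\left(c,o \right)} = -13$ ($p{\left(c,o \right)} = -12 - 1 = -13$)
$r{\left(l \right)} = - 13 l$
$- 208 \left(-1 + \left(- \frac{2}{r{\left(3 \right)}} - \frac{2}{3}\right) 5\right) + 74 = - 208 \left(-1 + \left(- \frac{2}{\left(-13\right) 3} - \frac{2}{3}\right) 5\right) + 74 = - 208 \left(-1 + \left(- \frac{2}{-39} - \frac{2}{3}\right) 5\right) + 74 = - 208 \left(-1 + \left(\left(-2\right) \left(- \frac{1}{39}\right) - \frac{2}{3}\right) 5\right) + 74 = - 208 \left(-1 + \left(\frac{2}{39} - \frac{2}{3}\right) 5\right) + 74 = - 208 \left(-1 - \frac{40}{13}\right) + 74 = \left(-208\right) \left(- \frac{53}{13}\right) + 74 = 848 + 74 = 922$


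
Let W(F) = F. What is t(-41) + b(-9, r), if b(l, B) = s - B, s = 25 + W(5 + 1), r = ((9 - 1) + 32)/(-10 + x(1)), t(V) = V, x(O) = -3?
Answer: -90/13 ≈ -6.9231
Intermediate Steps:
r = -40/13 (r = ((9 - 1) + 32)/(-10 - 3) = (8 + 32)/(-13) = 40*(-1/13) = -40/13 ≈ -3.0769)
s = 31 (s = 25 + (5 + 1) = 25 + 6 = 31)
b(l, B) = 31 - B
t(-41) + b(-9, r) = -41 + (31 - 1*(-40/13)) = -41 + (31 + 40/13) = -41 + 443/13 = -90/13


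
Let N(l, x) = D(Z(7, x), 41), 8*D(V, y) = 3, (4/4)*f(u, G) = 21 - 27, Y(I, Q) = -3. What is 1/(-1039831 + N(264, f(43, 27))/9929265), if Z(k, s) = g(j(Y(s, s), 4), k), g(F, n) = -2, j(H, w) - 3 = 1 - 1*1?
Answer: -26478040/27532686811239 ≈ -9.6169e-7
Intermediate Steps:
j(H, w) = 3 (j(H, w) = 3 + (1 - 1*1) = 3 + (1 - 1) = 3 + 0 = 3)
f(u, G) = -6 (f(u, G) = 21 - 27 = -6)
Z(k, s) = -2
D(V, y) = 3/8 (D(V, y) = (⅛)*3 = 3/8)
N(l, x) = 3/8
1/(-1039831 + N(264, f(43, 27))/9929265) = 1/(-1039831 + (3/8)/9929265) = 1/(-1039831 + (3/8)*(1/9929265)) = 1/(-1039831 + 1/26478040) = 1/(-27532686811239/26478040) = -26478040/27532686811239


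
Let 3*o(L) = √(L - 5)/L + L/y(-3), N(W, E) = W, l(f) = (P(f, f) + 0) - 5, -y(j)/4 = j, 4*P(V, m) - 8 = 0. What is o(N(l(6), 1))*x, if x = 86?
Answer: -43/6 - 172*I*√2/9 ≈ -7.1667 - 27.027*I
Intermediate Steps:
P(V, m) = 2 (P(V, m) = 2 + (¼)*0 = 2 + 0 = 2)
y(j) = -4*j
l(f) = -3 (l(f) = (2 + 0) - 5 = 2 - 5 = -3)
o(L) = L/36 + √(-5 + L)/(3*L) (o(L) = (√(L - 5)/L + L/((-4*(-3))))/3 = (√(-5 + L)/L + L/12)/3 = (L/12 + √(-5 + L)/L)/3 = L/36 + √(-5 + L)/(3*L))
o(N(l(6), 1))*x = ((1/36)*(-3) + (⅓)*√(-5 - 3)/(-3))*86 = (-1/12 + (⅓)*(-⅓)*√(-8))*86 = (-1/12 + (⅓)*(-⅓)*(2*I*√2))*86 = (-1/12 - 2*I*√2/9)*86 = -43/6 - 172*I*√2/9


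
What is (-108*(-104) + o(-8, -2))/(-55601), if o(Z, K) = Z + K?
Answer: -11222/55601 ≈ -0.20183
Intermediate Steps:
o(Z, K) = K + Z
(-108*(-104) + o(-8, -2))/(-55601) = (-108*(-104) + (-2 - 8))/(-55601) = (11232 - 10)*(-1/55601) = 11222*(-1/55601) = -11222/55601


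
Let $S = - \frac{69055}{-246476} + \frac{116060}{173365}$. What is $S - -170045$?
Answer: $\frac{1453223287510587}{8546062348} \approx 1.7005 \cdot 10^{5}$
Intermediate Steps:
$S = \frac{8115544927}{8546062348}$ ($S = \left(-69055\right) \left(- \frac{1}{246476}\right) + 116060 \cdot \frac{1}{173365} = \frac{69055}{246476} + \frac{23212}{34673} = \frac{8115544927}{8546062348} \approx 0.94962$)
$S - -170045 = \frac{8115544927}{8546062348} - -170045 = \frac{8115544927}{8546062348} + 170045 = \frac{1453223287510587}{8546062348}$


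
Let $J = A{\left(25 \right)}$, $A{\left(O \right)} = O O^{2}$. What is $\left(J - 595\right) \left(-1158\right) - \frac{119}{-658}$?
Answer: $- \frac{1636045543}{94} \approx -1.7405 \cdot 10^{7}$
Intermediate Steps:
$A{\left(O \right)} = O^{3}$
$J = 15625$ ($J = 25^{3} = 15625$)
$\left(J - 595\right) \left(-1158\right) - \frac{119}{-658} = \left(15625 - 595\right) \left(-1158\right) - \frac{119}{-658} = \left(15625 - 595\right) \left(-1158\right) - - \frac{17}{94} = 15030 \left(-1158\right) + \frac{17}{94} = -17404740 + \frac{17}{94} = - \frac{1636045543}{94}$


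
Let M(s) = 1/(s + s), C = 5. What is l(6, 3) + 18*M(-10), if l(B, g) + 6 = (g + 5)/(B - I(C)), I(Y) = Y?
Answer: 11/10 ≈ 1.1000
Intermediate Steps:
M(s) = 1/(2*s)
l(B, g) = -6 + (5 + g)/(-5 + B) (l(B, g) = -6 + (g + 5)/(B - 1*5) = -6 + (5 + g)/(B - 5) = -6 + (5 + g)/(-5 + B))
l(6, 3) + 18*M(-10) = (35 + 3 - 6*6)/(-5 + 6) + 18*((½)/(-10)) = (35 + 3 - 36)/1 + 18*((½)*(-⅒)) = 1*2 + 18*(-1/20) = 2 - 9/10 = 11/10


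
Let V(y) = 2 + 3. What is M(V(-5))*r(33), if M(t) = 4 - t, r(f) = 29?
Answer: -29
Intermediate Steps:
V(y) = 5
M(V(-5))*r(33) = (4 - 1*5)*29 = (4 - 5)*29 = -1*29 = -29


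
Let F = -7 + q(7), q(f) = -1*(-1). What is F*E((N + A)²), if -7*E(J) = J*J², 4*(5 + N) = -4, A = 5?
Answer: 6/7 ≈ 0.85714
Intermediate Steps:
q(f) = 1
N = -6 (N = -5 + (¼)*(-4) = -5 - 1 = -6)
E(J) = -J³/7 (E(J) = -J*J²/7 = -J³/7)
F = -6 (F = -7 + 1 = -6)
F*E((N + A)²) = -(-6)*((-6 + 5)²)³/7 = -(-6)*((-1)²)³/7 = -(-6)*1³/7 = -(-6)/7 = -6*(-⅐) = 6/7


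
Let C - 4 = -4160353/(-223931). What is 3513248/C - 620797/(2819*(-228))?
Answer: 56184062235829265/361078053596 ≈ 1.5560e+5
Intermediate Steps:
C = 5056077/223931 (C = 4 - 4160353/(-223931) = 4 - 4160353*(-1/223931) = 4 + 4160353/223931 = 5056077/223931 ≈ 22.579)
3513248/C - 620797/(2819*(-228)) = 3513248/(5056077/223931) - 620797/(2819*(-228)) = 3513248*(223931/5056077) - 620797/(-642732) = 786725137888/5056077 - 620797*(-1/642732) = 786725137888/5056077 + 620797/642732 = 56184062235829265/361078053596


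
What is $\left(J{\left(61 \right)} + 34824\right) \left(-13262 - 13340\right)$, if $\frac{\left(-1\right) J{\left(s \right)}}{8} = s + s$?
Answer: $-900424496$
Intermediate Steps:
$J{\left(s \right)} = - 16 s$ ($J{\left(s \right)} = - 8 \left(s + s\right) = - 8 \cdot 2 s = - 16 s$)
$\left(J{\left(61 \right)} + 34824\right) \left(-13262 - 13340\right) = \left(\left(-16\right) 61 + 34824\right) \left(-13262 - 13340\right) = \left(-976 + 34824\right) \left(-26602\right) = 33848 \left(-26602\right) = -900424496$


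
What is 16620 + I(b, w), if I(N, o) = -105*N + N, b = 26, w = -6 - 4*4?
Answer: 13916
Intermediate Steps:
w = -22 (w = -6 - 16 = -22)
I(N, o) = -104*N
16620 + I(b, w) = 16620 - 104*26 = 16620 - 2704 = 13916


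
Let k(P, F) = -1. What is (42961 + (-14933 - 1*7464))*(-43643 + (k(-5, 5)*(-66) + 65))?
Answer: -894780768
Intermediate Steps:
(42961 + (-14933 - 1*7464))*(-43643 + (k(-5, 5)*(-66) + 65)) = (42961 + (-14933 - 1*7464))*(-43643 + (-1*(-66) + 65)) = (42961 + (-14933 - 7464))*(-43643 + (66 + 65)) = (42961 - 22397)*(-43643 + 131) = 20564*(-43512) = -894780768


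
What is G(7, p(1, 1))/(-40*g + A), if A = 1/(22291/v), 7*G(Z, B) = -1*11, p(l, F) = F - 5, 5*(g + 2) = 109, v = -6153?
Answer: 245201/123624375 ≈ 0.0019834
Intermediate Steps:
g = 99/5 (g = -2 + (⅕)*109 = -2 + 109/5 = 99/5 ≈ 19.800)
p(l, F) = -5 + F
G(Z, B) = -11/7 (G(Z, B) = (-1*11)/7 = (⅐)*(-11) = -11/7)
A = -6153/22291 (A = 1/(22291/(-6153)) = 1/(22291*(-1/6153)) = 1/(-22291/6153) = -6153/22291 ≈ -0.27603)
G(7, p(1, 1))/(-40*g + A) = -11/(7*(-40*99/5 - 6153/22291)) = -11/(7*(-792 - 6153/22291)) = -11/(7*(-17660625/22291)) = -11/7*(-22291/17660625) = 245201/123624375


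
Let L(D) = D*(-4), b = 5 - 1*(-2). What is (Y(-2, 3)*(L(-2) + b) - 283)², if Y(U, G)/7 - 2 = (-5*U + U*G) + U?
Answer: 18769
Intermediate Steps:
b = 7 (b = 5 + 2 = 7)
L(D) = -4*D
Y(U, G) = 14 - 28*U + 7*G*U (Y(U, G) = 14 + 7*((-5*U + U*G) + U) = 14 + 7*((-5*U + G*U) + U) = 14 + 7*(-4*U + G*U) = 14 + (-28*U + 7*G*U) = 14 - 28*U + 7*G*U)
(Y(-2, 3)*(L(-2) + b) - 283)² = ((14 - 28*(-2) + 7*3*(-2))*(-4*(-2) + 7) - 283)² = ((14 + 56 - 42)*(8 + 7) - 283)² = (28*15 - 283)² = (420 - 283)² = 137² = 18769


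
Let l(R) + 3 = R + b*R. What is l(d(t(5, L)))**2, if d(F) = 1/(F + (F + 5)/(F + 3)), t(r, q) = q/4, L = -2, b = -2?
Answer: 2401/169 ≈ 14.207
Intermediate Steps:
t(r, q) = q/4 (t(r, q) = q*(1/4) = q/4)
d(F) = 1/(F + (5 + F)/(3 + F))
l(R) = -3 - R (l(R) = -3 + (R - 2*R) = -3 - R)
l(d(t(5, L)))**2 = (-3 - (3 + (1/4)*(-2))/(5 + ((1/4)*(-2))**2 + 4*((1/4)*(-2))))**2 = (-3 - (3 - 1/2)/(5 + (-1/2)**2 + 4*(-1/2)))**2 = (-3 - 5/((5 + 1/4 - 2)*2))**2 = (-3 - 5/(13/4*2))**2 = (-3 - 4*5/(13*2))**2 = (-3 - 1*10/13)**2 = (-3 - 10/13)**2 = (-49/13)**2 = 2401/169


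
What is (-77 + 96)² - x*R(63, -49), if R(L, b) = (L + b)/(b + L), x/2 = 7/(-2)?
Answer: 368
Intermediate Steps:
x = -7 (x = 2*(7/(-2)) = 2*(7*(-½)) = 2*(-7/2) = -7)
R(L, b) = 1 (R(L, b) = (L + b)/(L + b) = 1)
(-77 + 96)² - x*R(63, -49) = (-77 + 96)² - (-7) = 19² - 1*(-7) = 361 + 7 = 368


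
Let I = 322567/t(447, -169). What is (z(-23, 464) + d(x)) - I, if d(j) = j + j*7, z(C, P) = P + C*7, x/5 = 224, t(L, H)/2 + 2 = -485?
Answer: 9344729/974 ≈ 9594.2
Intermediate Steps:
t(L, H) = -974 (t(L, H) = -4 + 2*(-485) = -4 - 970 = -974)
x = 1120 (x = 5*224 = 1120)
z(C, P) = P + 7*C
d(j) = 8*j (d(j) = j + 7*j = 8*j)
I = -322567/974 (I = 322567/(-974) = 322567*(-1/974) = -322567/974 ≈ -331.18)
(z(-23, 464) + d(x)) - I = ((464 + 7*(-23)) + 8*1120) - 1*(-322567/974) = ((464 - 161) + 8960) + 322567/974 = (303 + 8960) + 322567/974 = 9263 + 322567/974 = 9344729/974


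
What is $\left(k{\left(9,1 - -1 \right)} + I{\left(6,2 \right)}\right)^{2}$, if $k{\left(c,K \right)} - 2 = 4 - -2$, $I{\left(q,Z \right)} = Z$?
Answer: $100$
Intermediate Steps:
$k{\left(c,K \right)} = 8$ ($k{\left(c,K \right)} = 2 + \left(4 - -2\right) = 2 + \left(4 + 2\right) = 2 + 6 = 8$)
$\left(k{\left(9,1 - -1 \right)} + I{\left(6,2 \right)}\right)^{2} = \left(8 + 2\right)^{2} = 10^{2} = 100$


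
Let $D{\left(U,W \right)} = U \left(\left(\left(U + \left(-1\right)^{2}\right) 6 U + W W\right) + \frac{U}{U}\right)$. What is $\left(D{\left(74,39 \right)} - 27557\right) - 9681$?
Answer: $2539590$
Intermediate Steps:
$D{\left(U,W \right)} = U \left(1 + W^{2} + U \left(6 + 6 U\right)\right)$ ($D{\left(U,W \right)} = U \left(\left(\left(U + 1\right) 6 U + W^{2}\right) + 1\right) = U \left(\left(\left(1 + U\right) 6 U + W^{2}\right) + 1\right) = U \left(\left(\left(6 + 6 U\right) U + W^{2}\right) + 1\right) = U \left(\left(U \left(6 + 6 U\right) + W^{2}\right) + 1\right) = U \left(\left(W^{2} + U \left(6 + 6 U\right)\right) + 1\right) = U \left(1 + W^{2} + U \left(6 + 6 U\right)\right)$)
$\left(D{\left(74,39 \right)} - 27557\right) - 9681 = \left(74 \left(1 + 39^{2} + 6 \cdot 74 + 6 \cdot 74^{2}\right) - 27557\right) - 9681 = \left(74 \left(1 + 1521 + 444 + 6 \cdot 5476\right) - 27557\right) - 9681 = \left(74 \left(1 + 1521 + 444 + 32856\right) - 27557\right) - 9681 = \left(74 \cdot 34822 - 27557\right) - 9681 = \left(2576828 - 27557\right) - 9681 = 2549271 - 9681 = 2539590$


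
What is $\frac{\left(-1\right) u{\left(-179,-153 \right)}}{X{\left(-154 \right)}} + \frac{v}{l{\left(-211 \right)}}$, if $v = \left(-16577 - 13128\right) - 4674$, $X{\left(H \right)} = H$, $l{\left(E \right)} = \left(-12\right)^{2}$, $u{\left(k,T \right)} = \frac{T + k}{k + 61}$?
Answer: $- \frac{156171845}{654192} \approx -238.72$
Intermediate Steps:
$u{\left(k,T \right)} = \frac{T + k}{61 + k}$
$l{\left(E \right)} = 144$
$v = -34379$ ($v = -29705 - 4674 = -34379$)
$\frac{\left(-1\right) u{\left(-179,-153 \right)}}{X{\left(-154 \right)}} + \frac{v}{l{\left(-211 \right)}} = \frac{\left(-1\right) \frac{-153 - 179}{61 - 179}}{-154} - \frac{34379}{144} = - \frac{-332}{-118} \left(- \frac{1}{154}\right) - \frac{34379}{144} = - \frac{\left(-1\right) \left(-332\right)}{118} \left(- \frac{1}{154}\right) - \frac{34379}{144} = \left(-1\right) \frac{166}{59} \left(- \frac{1}{154}\right) - \frac{34379}{144} = \left(- \frac{166}{59}\right) \left(- \frac{1}{154}\right) - \frac{34379}{144} = \frac{83}{4543} - \frac{34379}{144} = - \frac{156171845}{654192}$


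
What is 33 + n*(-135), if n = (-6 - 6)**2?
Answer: -19407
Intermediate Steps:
n = 144 (n = (-12)**2 = 144)
33 + n*(-135) = 33 + 144*(-135) = 33 - 19440 = -19407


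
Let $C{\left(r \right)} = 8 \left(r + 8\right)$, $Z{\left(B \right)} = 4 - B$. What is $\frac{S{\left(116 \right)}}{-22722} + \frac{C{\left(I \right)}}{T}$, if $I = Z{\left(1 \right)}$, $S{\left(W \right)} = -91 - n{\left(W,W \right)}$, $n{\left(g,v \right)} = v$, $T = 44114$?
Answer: $\frac{37861}{3409382} \approx 0.011105$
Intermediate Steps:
$S{\left(W \right)} = -91 - W$
$I = 3$ ($I = 4 - 1 = 3$)
$C{\left(r \right)} = 64 + 8 r$ ($C{\left(r \right)} = 8 \left(8 + r\right) = 64 + 8 r$)
$\frac{S{\left(116 \right)}}{-22722} + \frac{C{\left(I \right)}}{T} = \frac{-91 - 116}{-22722} + \frac{64 + 8 \cdot 3}{44114} = \left(-91 - 116\right) \left(- \frac{1}{22722}\right) + \left(64 + 24\right) \frac{1}{44114} = \left(-207\right) \left(- \frac{1}{22722}\right) + 88 \cdot \frac{1}{44114} = \frac{69}{7574} + \frac{44}{22057} = \frac{37861}{3409382}$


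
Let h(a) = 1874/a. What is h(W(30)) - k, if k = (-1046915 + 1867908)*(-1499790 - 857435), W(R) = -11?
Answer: 21287917466801/11 ≈ 1.9353e+12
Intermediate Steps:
k = -1935265224425 (k = 820993*(-2357225) = -1935265224425)
h(W(30)) - k = 1874/(-11) - 1*(-1935265224425) = 1874*(-1/11) + 1935265224425 = -1874/11 + 1935265224425 = 21287917466801/11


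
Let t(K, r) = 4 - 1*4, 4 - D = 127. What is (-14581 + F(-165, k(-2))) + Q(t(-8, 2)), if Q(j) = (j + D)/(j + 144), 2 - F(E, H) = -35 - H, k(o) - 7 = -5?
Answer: -698057/48 ≈ -14543.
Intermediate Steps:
D = -123 (D = 4 - 1*127 = 4 - 127 = -123)
k(o) = 2 (k(o) = 7 - 5 = 2)
F(E, H) = 37 + H (F(E, H) = 2 - (-35 - H) = 2 + (35 + H) = 37 + H)
t(K, r) = 0 (t(K, r) = 4 - 4 = 0)
Q(j) = (-123 + j)/(144 + j) (Q(j) = (j - 123)/(j + 144) = (-123 + j)/(144 + j))
(-14581 + F(-165, k(-2))) + Q(t(-8, 2)) = (-14581 + (37 + 2)) + (-123 + 0)/(144 + 0) = (-14581 + 39) - 123/144 = -14542 + (1/144)*(-123) = -14542 - 41/48 = -698057/48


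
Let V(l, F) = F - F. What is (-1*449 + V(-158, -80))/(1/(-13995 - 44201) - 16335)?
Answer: 26130004/950631661 ≈ 0.027487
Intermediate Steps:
V(l, F) = 0
(-1*449 + V(-158, -80))/(1/(-13995 - 44201) - 16335) = (-1*449 + 0)/(1/(-13995 - 44201) - 16335) = (-449 + 0)/(1/(-58196) - 16335) = -449/(-1/58196 - 16335) = -449/(-950631661/58196) = -449*(-58196/950631661) = 26130004/950631661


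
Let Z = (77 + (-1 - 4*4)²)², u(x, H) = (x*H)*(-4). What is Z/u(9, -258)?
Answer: 3721/258 ≈ 14.422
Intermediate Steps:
u(x, H) = -4*H*x (u(x, H) = (H*x)*(-4) = -4*H*x)
Z = 133956 (Z = (77 + (-1 - 16)²)² = (77 + (-17)²)² = (77 + 289)² = 366² = 133956)
Z/u(9, -258) = 133956/((-4*(-258)*9)) = 133956/9288 = 133956*(1/9288) = 3721/258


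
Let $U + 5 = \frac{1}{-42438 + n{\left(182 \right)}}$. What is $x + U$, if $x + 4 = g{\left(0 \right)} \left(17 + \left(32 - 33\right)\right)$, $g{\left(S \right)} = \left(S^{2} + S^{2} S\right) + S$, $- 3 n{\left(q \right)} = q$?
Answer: $- \frac{1147467}{127496} \approx -9.0$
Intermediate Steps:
$n{\left(q \right)} = - \frac{q}{3}$
$g{\left(S \right)} = S + S^{2} + S^{3}$ ($g{\left(S \right)} = \left(S^{2} + S^{3}\right) + S = S + S^{2} + S^{3}$)
$U = - \frac{637483}{127496}$ ($U = -5 + \frac{1}{-42438 - \frac{182}{3}} = -5 + \frac{1}{- \frac{127496}{3}} = -5 - \frac{3}{127496} = - \frac{637483}{127496} \approx -5.0$)
$x = -4$ ($x = -4 + 0 \left(1 + 0 + 0^{2}\right) \left(17 + \left(32 - 33\right)\right) = -4 + 0 \left(1 + 0 + 0\right) \left(17 - 1\right) = -4 + 0 \cdot 1 \cdot 16 = -4 + 0 \cdot 16 = -4 + 0 = -4$)
$x + U = -4 - \frac{637483}{127496} = - \frac{1147467}{127496}$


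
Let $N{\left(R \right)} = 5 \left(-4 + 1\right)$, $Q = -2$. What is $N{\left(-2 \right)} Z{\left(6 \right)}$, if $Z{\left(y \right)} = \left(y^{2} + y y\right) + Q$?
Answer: $-1050$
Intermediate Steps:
$Z{\left(y \right)} = -2 + 2 y^{2}$ ($Z{\left(y \right)} = \left(y^{2} + y y\right) - 2 = \left(y^{2} + y^{2}\right) - 2 = 2 y^{2} - 2 = -2 + 2 y^{2}$)
$N{\left(R \right)} = -15$ ($N{\left(R \right)} = 5 \left(-3\right) = -15$)
$N{\left(-2 \right)} Z{\left(6 \right)} = - 15 \left(-2 + 2 \cdot 6^{2}\right) = - 15 \left(-2 + 2 \cdot 36\right) = - 15 \left(-2 + 72\right) = \left(-15\right) 70 = -1050$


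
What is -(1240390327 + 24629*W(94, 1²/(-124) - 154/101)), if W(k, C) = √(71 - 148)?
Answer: -1240390327 - 24629*I*√77 ≈ -1.2404e+9 - 2.1612e+5*I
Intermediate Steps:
W(k, C) = I*√77 (W(k, C) = √(-77) = I*√77)
-(1240390327 + 24629*W(94, 1²/(-124) - 154/101)) = -(1240390327 + 24629*I*√77) = -24629*(50363 + I*√77) = -1240390327 - 24629*I*√77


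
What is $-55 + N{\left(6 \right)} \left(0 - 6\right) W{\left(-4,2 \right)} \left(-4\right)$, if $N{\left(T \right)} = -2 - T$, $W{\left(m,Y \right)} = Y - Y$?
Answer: $-55$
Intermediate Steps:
$W{\left(m,Y \right)} = 0$
$-55 + N{\left(6 \right)} \left(0 - 6\right) W{\left(-4,2 \right)} \left(-4\right) = -55 + \left(-2 - 6\right) \left(0 - 6\right) 0 \left(-4\right) = -55 + \left(-2 - 6\right) \left(\left(-6\right) 0\right) = -55 - 0 = -55 + 0 = -55$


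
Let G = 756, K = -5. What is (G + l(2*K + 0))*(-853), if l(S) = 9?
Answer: -652545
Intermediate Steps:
(G + l(2*K + 0))*(-853) = (756 + 9)*(-853) = 765*(-853) = -652545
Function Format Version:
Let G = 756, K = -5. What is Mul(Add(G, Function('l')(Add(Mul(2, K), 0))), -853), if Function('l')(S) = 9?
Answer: -652545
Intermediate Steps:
Mul(Add(G, Function('l')(Add(Mul(2, K), 0))), -853) = Mul(Add(756, 9), -853) = Mul(765, -853) = -652545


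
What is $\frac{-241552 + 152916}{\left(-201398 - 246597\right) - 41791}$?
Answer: $\frac{44318}{244893} \approx 0.18097$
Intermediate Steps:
$\frac{-241552 + 152916}{\left(-201398 - 246597\right) - 41791} = - \frac{88636}{\left(-201398 - 246597\right) - 41791} = - \frac{88636}{-447995 - 41791} = - \frac{88636}{-489786} = \left(-88636\right) \left(- \frac{1}{489786}\right) = \frac{44318}{244893}$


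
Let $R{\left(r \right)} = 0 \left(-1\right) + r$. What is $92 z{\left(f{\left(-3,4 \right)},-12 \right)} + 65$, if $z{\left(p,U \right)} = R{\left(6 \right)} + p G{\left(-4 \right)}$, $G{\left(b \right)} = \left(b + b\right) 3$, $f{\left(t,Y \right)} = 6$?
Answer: $-12631$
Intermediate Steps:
$R{\left(r \right)} = r$ ($R{\left(r \right)} = 0 + r = r$)
$G{\left(b \right)} = 6 b$ ($G{\left(b \right)} = 2 b 3 = 6 b$)
$z{\left(p,U \right)} = 6 - 24 p$ ($z{\left(p,U \right)} = 6 + p 6 \left(-4\right) = 6 + p \left(-24\right) = 6 - 24 p$)
$92 z{\left(f{\left(-3,4 \right)},-12 \right)} + 65 = 92 \left(6 - 144\right) + 65 = 92 \left(-138\right) + 65 = -12696 + 65 = -12631$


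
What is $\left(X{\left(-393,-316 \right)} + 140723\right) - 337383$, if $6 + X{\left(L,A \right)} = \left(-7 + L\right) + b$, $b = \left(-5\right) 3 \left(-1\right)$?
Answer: $-197051$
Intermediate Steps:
$b = 15$ ($b = \left(-15\right) \left(-1\right) = 15$)
$X{\left(L,A \right)} = 2 + L$ ($X{\left(L,A \right)} = -6 + \left(\left(-7 + L\right) + 15\right) = -6 + \left(8 + L\right) = 2 + L$)
$\left(X{\left(-393,-316 \right)} + 140723\right) - 337383 = \left(\left(2 - 393\right) + 140723\right) - 337383 = \left(-391 + 140723\right) - 337383 = 140332 - 337383 = -197051$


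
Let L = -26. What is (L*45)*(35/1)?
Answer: -40950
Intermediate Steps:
(L*45)*(35/1) = (-26*45)*(35/1) = -40950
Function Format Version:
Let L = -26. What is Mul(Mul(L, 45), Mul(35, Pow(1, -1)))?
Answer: -40950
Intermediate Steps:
Mul(Mul(L, 45), Mul(35, Pow(1, -1))) = Mul(Mul(-26, 45), Mul(35, Pow(1, -1))) = Mul(-1170, Mul(35, 1)) = Mul(-1170, 35) = -40950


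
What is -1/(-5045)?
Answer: 1/5045 ≈ 0.00019822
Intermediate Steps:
-1/(-5045) = -1*(-1/5045) = 1/5045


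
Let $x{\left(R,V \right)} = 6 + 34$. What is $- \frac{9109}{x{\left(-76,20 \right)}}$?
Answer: $- \frac{9109}{40} \approx -227.73$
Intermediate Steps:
$x{\left(R,V \right)} = 40$
$- \frac{9109}{x{\left(-76,20 \right)}} = - \frac{9109}{40}$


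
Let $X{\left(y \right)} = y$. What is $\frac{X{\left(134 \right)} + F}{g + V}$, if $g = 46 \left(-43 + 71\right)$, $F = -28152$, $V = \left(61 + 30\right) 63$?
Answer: $- \frac{28018}{7021} \approx -3.9906$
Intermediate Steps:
$V = 5733$ ($V = 91 \cdot 63 = 5733$)
$g = 1288$ ($g = 46 \cdot 28 = 1288$)
$\frac{X{\left(134 \right)} + F}{g + V} = \frac{134 - 28152}{1288 + 5733} = - \frac{28018}{7021}$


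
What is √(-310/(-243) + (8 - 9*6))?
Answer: 2*I*√8151/27 ≈ 6.6876*I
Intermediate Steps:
√(-310/(-243) + (8 - 9*6)) = √(-310*(-1/243) + (8 - 54)) = √(310/243 - 46) = √(-10868/243) = 2*I*√8151/27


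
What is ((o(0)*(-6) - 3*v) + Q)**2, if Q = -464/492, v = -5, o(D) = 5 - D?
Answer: 3845521/15129 ≈ 254.18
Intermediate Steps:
Q = -116/123 (Q = -464*1/492 = -116/123 ≈ -0.94309)
((o(0)*(-6) - 3*v) + Q)**2 = (((5 - 1*0)*(-6) - 3*(-5)) - 116/123)**2 = (((5 + 0)*(-6) + 15) - 116/123)**2 = ((5*(-6) + 15) - 116/123)**2 = ((-30 + 15) - 116/123)**2 = (-15 - 116/123)**2 = (-1961/123)**2 = 3845521/15129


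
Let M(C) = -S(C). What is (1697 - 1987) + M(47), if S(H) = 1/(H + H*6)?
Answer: -95411/329 ≈ -290.00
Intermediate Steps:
S(H) = 1/(7*H) (S(H) = 1/(H + 6*H) = 1/(7*H))
M(C) = -1/(7*C)
(1697 - 1987) + M(47) = (1697 - 1987) - 1/7/47 = -290 - 1/7*1/47 = -290 - 1/329 = -95411/329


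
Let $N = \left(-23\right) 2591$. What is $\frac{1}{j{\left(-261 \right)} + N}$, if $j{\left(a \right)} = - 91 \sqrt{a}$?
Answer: $\frac{i}{- 59593 i + 273 \sqrt{29}} \approx -1.677 \cdot 10^{-5} + 4.1372 \cdot 10^{-7} i$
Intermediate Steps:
$N = -59593$
$\frac{1}{j{\left(-261 \right)} + N} = \frac{1}{- 91 \sqrt{-261} - 59593} = \frac{1}{- 91 \cdot 3 i \sqrt{29} - 59593} = \frac{1}{- 273 i \sqrt{29} - 59593} = \frac{1}{-59593 - 273 i \sqrt{29}}$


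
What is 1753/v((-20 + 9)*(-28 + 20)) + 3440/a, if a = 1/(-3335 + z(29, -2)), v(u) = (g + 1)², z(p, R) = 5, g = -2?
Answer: -11453447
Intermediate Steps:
v(u) = 1 (v(u) = (-2 + 1)² = (-1)² = 1)
a = -1/3330 (a = 1/(-3335 + 5) = 1/(-3330) = -1/3330 ≈ -0.00030030)
1753/v((-20 + 9)*(-28 + 20)) + 3440/a = 1753/1 + 3440/(-1/3330) = 1753*1 + 3440*(-3330) = 1753 - 11455200 = -11453447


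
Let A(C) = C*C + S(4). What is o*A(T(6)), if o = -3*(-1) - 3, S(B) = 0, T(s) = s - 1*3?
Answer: 0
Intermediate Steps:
T(s) = -3 + s (T(s) = s - 3 = -3 + s)
A(C) = C² (A(C) = C*C + 0 = C² + 0 = C²)
o = 0 (o = 3 - 3 = 0)
o*A(T(6)) = 0*(-3 + 6)² = 0*3² = 0*9 = 0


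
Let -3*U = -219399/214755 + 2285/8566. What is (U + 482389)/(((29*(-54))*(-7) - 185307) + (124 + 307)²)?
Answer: 887399084972923/21000774623280 ≈ 42.256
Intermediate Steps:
U = 462885553/1839591330 (U = -(-219399/214755 + 2285/8566)/3 = -(-219399*1/214755 + 2285*(1/8566))/3 = -(-73133/71585 + 2285/8566)/3 = -⅓*(-462885553/613197110) = 462885553/1839591330 ≈ 0.25162)
(U + 482389)/(((29*(-54))*(-7) - 185307) + (124 + 307)²) = (462885553/1839591330 + 482389)/(((29*(-54))*(-7) - 185307) + (124 + 307)²) = 887399084972923/(1839591330*((-1566*(-7) - 185307) + 431²)) = 887399084972923/(1839591330*((10962 - 185307) + 185761)) = 887399084972923/(1839591330*(-174345 + 185761)) = (887399084972923/1839591330)/11416 = (887399084972923/1839591330)*(1/11416) = 887399084972923/21000774623280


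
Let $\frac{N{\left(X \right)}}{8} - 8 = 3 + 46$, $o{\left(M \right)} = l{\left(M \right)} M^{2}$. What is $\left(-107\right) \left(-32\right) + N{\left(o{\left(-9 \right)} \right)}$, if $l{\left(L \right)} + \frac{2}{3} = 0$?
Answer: $3880$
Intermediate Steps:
$l{\left(L \right)} = - \frac{2}{3}$ ($l{\left(L \right)} = - \frac{2}{3} + 0 = - \frac{2}{3}$)
$o{\left(M \right)} = - \frac{2 M^{2}}{3}$
$N{\left(X \right)} = 456$ ($N{\left(X \right)} = 64 + 8 \left(3 + 46\right) = 64 + 8 \cdot 49 = 64 + 392 = 456$)
$\left(-107\right) \left(-32\right) + N{\left(o{\left(-9 \right)} \right)} = \left(-107\right) \left(-32\right) + 456 = 3424 + 456 = 3880$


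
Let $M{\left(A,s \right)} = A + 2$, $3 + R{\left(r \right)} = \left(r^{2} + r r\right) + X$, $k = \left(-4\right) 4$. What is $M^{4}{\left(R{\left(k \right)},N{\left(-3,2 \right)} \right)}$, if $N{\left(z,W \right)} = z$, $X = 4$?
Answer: $70344300625$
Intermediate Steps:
$k = -16$
$R{\left(r \right)} = 1 + 2 r^{2}$ ($R{\left(r \right)} = -3 + \left(\left(r^{2} + r r\right) + 4\right) = -3 + \left(\left(r^{2} + r^{2}\right) + 4\right) = -3 + \left(2 r^{2} + 4\right) = -3 + \left(4 + 2 r^{2}\right) = 1 + 2 r^{2}$)
$M{\left(A,s \right)} = 2 + A$
$M^{4}{\left(R{\left(k \right)},N{\left(-3,2 \right)} \right)} = \left(2 + \left(1 + 2 \left(-16\right)^{2}\right)\right)^{4} = \left(2 + \left(1 + 2 \cdot 256\right)\right)^{4} = \left(2 + \left(1 + 512\right)\right)^{4} = \left(2 + 513\right)^{4} = 515^{4} = 70344300625$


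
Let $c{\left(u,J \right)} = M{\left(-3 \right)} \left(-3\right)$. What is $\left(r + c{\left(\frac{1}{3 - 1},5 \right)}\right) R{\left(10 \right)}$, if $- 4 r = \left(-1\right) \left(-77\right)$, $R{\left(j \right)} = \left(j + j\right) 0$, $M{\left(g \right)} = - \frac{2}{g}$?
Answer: $0$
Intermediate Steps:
$R{\left(j \right)} = 0$ ($R{\left(j \right)} = 2 j 0 = 0$)
$c{\left(u,J \right)} = -2$ ($c{\left(u,J \right)} = - \frac{2}{-3} \left(-3\right) = \left(-2\right) \left(- \frac{1}{3}\right) \left(-3\right) = \frac{2}{3} \left(-3\right) = -2$)
$r = - \frac{77}{4}$ ($r = - \frac{\left(-1\right) \left(-77\right)}{4} = \left(- \frac{1}{4}\right) 77 = - \frac{77}{4} \approx -19.25$)
$\left(r + c{\left(\frac{1}{3 - 1},5 \right)}\right) R{\left(10 \right)} = \left(- \frac{77}{4} - 2\right) 0 = \left(- \frac{85}{4}\right) 0 = 0$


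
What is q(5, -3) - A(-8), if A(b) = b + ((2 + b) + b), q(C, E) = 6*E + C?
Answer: 9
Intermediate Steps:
q(C, E) = C + 6*E
A(b) = 2 + 3*b (A(b) = b + (2 + 2*b) = 2 + 3*b)
q(5, -3) - A(-8) = (5 + 6*(-3)) - (2 + 3*(-8)) = (5 - 18) - (2 - 24) = -13 - 1*(-22) = -13 + 22 = 9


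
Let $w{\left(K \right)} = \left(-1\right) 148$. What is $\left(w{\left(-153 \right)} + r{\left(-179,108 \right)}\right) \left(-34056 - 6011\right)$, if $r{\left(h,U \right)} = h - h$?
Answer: $5929916$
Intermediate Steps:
$r{\left(h,U \right)} = 0$
$w{\left(K \right)} = -148$
$\left(w{\left(-153 \right)} + r{\left(-179,108 \right)}\right) \left(-34056 - 6011\right) = \left(-148 + 0\right) \left(-34056 - 6011\right) = \left(-148\right) \left(-40067\right) = 5929916$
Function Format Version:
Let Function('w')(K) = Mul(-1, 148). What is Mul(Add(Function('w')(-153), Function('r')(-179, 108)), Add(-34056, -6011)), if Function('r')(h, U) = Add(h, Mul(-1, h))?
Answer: 5929916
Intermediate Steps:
Function('r')(h, U) = 0
Function('w')(K) = -148
Mul(Add(Function('w')(-153), Function('r')(-179, 108)), Add(-34056, -6011)) = Mul(Add(-148, 0), Add(-34056, -6011)) = Mul(-148, -40067) = 5929916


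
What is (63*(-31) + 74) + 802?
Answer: -1077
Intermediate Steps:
(63*(-31) + 74) + 802 = (-1953 + 74) + 802 = -1879 + 802 = -1077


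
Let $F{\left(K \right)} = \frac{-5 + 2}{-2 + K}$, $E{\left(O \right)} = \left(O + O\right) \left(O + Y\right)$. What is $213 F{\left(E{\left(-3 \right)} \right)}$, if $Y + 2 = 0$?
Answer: $- \frac{639}{28} \approx -22.821$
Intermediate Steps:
$Y = -2$ ($Y = -2 + 0 = -2$)
$E{\left(O \right)} = 2 O \left(-2 + O\right)$ ($E{\left(O \right)} = \left(O + O\right) \left(O - 2\right) = 2 O \left(-2 + O\right)$)
$F{\left(K \right)} = - \frac{3}{-2 + K}$
$213 F{\left(E{\left(-3 \right)} \right)} = 213 \left(- \frac{3}{-2 + 2 \left(-3\right) \left(-2 - 3\right)}\right) = 213 \left(- \frac{3}{-2 + 2 \left(-3\right) \left(-5\right)}\right) = 213 \left(- \frac{3}{-2 + 30}\right) = 213 \left(- \frac{3}{28}\right) = - \frac{639}{28}$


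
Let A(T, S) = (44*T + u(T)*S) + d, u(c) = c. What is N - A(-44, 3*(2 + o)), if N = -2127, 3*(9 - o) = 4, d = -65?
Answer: 1150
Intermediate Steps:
o = 23/3 (o = 9 - ⅓*4 = 9 - 4/3 = 23/3 ≈ 7.6667)
A(T, S) = -65 + 44*T + S*T (A(T, S) = (44*T + T*S) - 65 = (44*T + S*T) - 65 = -65 + 44*T + S*T)
N - A(-44, 3*(2 + o)) = -2127 - (-65 + 44*(-44) + (3*(2 + 23/3))*(-44)) = -2127 - (-65 - 1936 + (3*(29/3))*(-44)) = -2127 - (-65 - 1936 + 29*(-44)) = -2127 - (-65 - 1936 - 1276) = -2127 - 1*(-3277) = -2127 + 3277 = 1150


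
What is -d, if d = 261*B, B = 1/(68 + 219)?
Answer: -261/287 ≈ -0.90941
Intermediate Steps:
B = 1/287 ≈ 0.0034843
d = 261/287 (d = 261*(1/287) = 261/287 ≈ 0.90941)
-d = -1*261/287 = -261/287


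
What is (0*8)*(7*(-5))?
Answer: 0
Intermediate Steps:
(0*8)*(7*(-5)) = 0*(-35) = 0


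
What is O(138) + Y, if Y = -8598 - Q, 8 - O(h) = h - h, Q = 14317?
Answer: -22907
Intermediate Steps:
O(h) = 8 (O(h) = 8 - (h - h) = 8 - 1*0 = 8 + 0 = 8)
Y = -22915 (Y = -8598 - 1*14317 = -8598 - 14317 = -22915)
O(138) + Y = 8 - 22915 = -22907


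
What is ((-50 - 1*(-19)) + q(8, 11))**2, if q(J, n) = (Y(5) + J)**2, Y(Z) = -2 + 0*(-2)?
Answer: 25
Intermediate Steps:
Y(Z) = -2 (Y(Z) = -2 + 0 = -2)
q(J, n) = (-2 + J)**2
((-50 - 1*(-19)) + q(8, 11))**2 = ((-50 - 1*(-19)) + (-2 + 8)**2)**2 = ((-50 + 19) + 6**2)**2 = (-31 + 36)**2 = 5**2 = 25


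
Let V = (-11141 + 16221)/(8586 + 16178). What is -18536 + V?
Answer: -114755106/6191 ≈ -18536.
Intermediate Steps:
V = 1270/6191 (V = 5080/24764 = 5080*(1/24764) = 1270/6191 ≈ 0.20514)
-18536 + V = -18536 + 1270/6191 = -114755106/6191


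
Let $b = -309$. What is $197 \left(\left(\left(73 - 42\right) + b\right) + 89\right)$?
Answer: $-37233$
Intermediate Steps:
$197 \left(\left(\left(73 - 42\right) + b\right) + 89\right) = 197 \left(\left(\left(73 - 42\right) - 309\right) + 89\right) = 197 \left(\left(31 - 309\right) + 89\right) = 197 \left(-278 + 89\right) = 197 \left(-189\right) = -37233$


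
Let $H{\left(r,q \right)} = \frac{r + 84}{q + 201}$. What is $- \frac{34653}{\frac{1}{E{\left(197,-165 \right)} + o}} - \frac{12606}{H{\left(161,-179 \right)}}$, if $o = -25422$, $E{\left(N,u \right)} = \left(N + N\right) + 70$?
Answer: $\frac{211892768298}{245} \approx 8.6487 \cdot 10^{8}$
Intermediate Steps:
$E{\left(N,u \right)} = 70 + 2 N$ ($E{\left(N,u \right)} = 2 N + 70 = 70 + 2 N$)
$H{\left(r,q \right)} = \frac{84 + r}{201 + q}$
$- \frac{34653}{\frac{1}{E{\left(197,-165 \right)} + o}} - \frac{12606}{H{\left(161,-179 \right)}} = - \frac{34653}{\frac{1}{\left(70 + 2 \cdot 197\right) - 25422}} - \frac{12606}{\frac{1}{201 - 179} \left(84 + 161\right)} = - \frac{34653}{\frac{1}{\left(70 + 394\right) - 25422}} - \frac{12606}{\frac{1}{22} \cdot 245} = - \frac{34653}{\frac{1}{464 - 25422}} - \frac{12606}{\frac{1}{22} \cdot 245} = - \frac{34653}{\frac{1}{-24958}} - \frac{12606}{\frac{245}{22}} = - \frac{34653}{- \frac{1}{24958}} - \frac{277332}{245} = \left(-34653\right) \left(-24958\right) - \frac{277332}{245} = 864869574 - \frac{277332}{245} = \frac{211892768298}{245}$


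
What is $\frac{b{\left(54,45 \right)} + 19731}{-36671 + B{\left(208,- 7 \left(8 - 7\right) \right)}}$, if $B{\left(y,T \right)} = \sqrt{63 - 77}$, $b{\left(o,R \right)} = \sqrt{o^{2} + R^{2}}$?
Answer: $- \frac{241185167}{448254085} - \frac{110013 \sqrt{61}}{448254085} - \frac{6577 i \sqrt{14}}{448254085} - \frac{3 i \sqrt{854}}{448254085} \approx -0.53997 - 5.5095 \cdot 10^{-5} i$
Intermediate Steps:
$b{\left(o,R \right)} = \sqrt{R^{2} + o^{2}}$
$B{\left(y,T \right)} = i \sqrt{14}$ ($B{\left(y,T \right)} = \sqrt{-14} = i \sqrt{14}$)
$\frac{b{\left(54,45 \right)} + 19731}{-36671 + B{\left(208,- 7 \left(8 - 7\right) \right)}} = \frac{\sqrt{45^{2} + 54^{2}} + 19731}{-36671 + i \sqrt{14}} = \frac{\sqrt{2025 + 2916} + 19731}{-36671 + i \sqrt{14}} = \frac{\sqrt{4941} + 19731}{-36671 + i \sqrt{14}} = \frac{9 \sqrt{61} + 19731}{-36671 + i \sqrt{14}} = \frac{19731 + 9 \sqrt{61}}{-36671 + i \sqrt{14}}$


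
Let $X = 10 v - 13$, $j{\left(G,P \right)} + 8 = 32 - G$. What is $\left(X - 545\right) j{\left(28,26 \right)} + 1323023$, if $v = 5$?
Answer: $1325055$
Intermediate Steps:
$j{\left(G,P \right)} = 24 - G$ ($j{\left(G,P \right)} = -8 - \left(-32 + G\right) = 24 - G$)
$X = 37$ ($X = 10 \cdot 5 - 13 = 50 - 13 = 37$)
$\left(X - 545\right) j{\left(28,26 \right)} + 1323023 = \left(37 - 545\right) \left(24 - 28\right) + 1323023 = - 508 \left(24 - 28\right) + 1323023 = \left(-508\right) \left(-4\right) + 1323023 = 2032 + 1323023 = 1325055$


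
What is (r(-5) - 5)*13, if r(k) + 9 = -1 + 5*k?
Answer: -520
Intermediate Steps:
r(k) = -10 + 5*k (r(k) = -9 + (-1 + 5*k) = -10 + 5*k)
(r(-5) - 5)*13 = ((-10 + 5*(-5)) - 5)*13 = ((-10 - 25) - 5)*13 = (-35 - 5)*13 = -40*13 = -520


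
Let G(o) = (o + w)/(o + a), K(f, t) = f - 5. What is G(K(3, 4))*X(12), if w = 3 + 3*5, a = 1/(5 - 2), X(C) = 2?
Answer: -96/5 ≈ -19.200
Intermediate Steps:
a = ⅓ (a = 1/3 = ⅓ ≈ 0.33333)
w = 18 (w = 3 + 15 = 18)
K(f, t) = -5 + f
G(o) = (18 + o)/(⅓ + o) (G(o) = (o + 18)/(o + ⅓) = (18 + o)/(⅓ + o))
G(K(3, 4))*X(12) = (3*(18 + (-5 + 3))/(1 + 3*(-5 + 3)))*2 = (3*(18 - 2)/(1 + 3*(-2)))*2 = (3*16/(1 - 6))*2 = (3*16/(-5))*2 = (3*(-⅕)*16)*2 = -48/5*2 = -96/5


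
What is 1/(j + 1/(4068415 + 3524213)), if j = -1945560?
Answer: -7592628/14771913331679 ≈ -5.1399e-7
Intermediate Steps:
1/(j + 1/(4068415 + 3524213)) = 1/(-1945560 + 1/(4068415 + 3524213)) = 1/(-1945560 + 1/7592628) = 1/(-14771913331679/7592628) = -7592628/14771913331679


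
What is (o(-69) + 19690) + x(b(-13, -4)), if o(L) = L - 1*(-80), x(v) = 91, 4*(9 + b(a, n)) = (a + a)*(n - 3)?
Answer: 19792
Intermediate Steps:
b(a, n) = -9 + a*(-3 + n)/2 (b(a, n) = -9 + ((a + a)*(n - 3))/4 = -9 + ((2*a)*(-3 + n))/4 = -9 + (2*a*(-3 + n))/4 = -9 + a*(-3 + n)/2)
o(L) = 80 + L (o(L) = L + 80 = 80 + L)
(o(-69) + 19690) + x(b(-13, -4)) = ((80 - 69) + 19690) + 91 = (11 + 19690) + 91 = 19701 + 91 = 19792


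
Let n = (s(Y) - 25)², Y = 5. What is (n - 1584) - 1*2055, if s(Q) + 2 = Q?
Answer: -3155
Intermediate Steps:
s(Q) = -2 + Q
n = 484 (n = ((-2 + 5) - 25)² = (3 - 25)² = (-22)² = 484)
(n - 1584) - 1*2055 = (484 - 1584) - 1*2055 = -1100 - 2055 = -3155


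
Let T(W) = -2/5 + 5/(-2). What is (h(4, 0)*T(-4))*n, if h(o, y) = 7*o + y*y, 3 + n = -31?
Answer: 13804/5 ≈ 2760.8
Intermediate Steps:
n = -34 (n = -3 - 31 = -34)
T(W) = -29/10 (T(W) = -2*⅕ + 5*(-½) = -⅖ - 5/2 = -29/10)
h(o, y) = y² + 7*o (h(o, y) = 7*o + y² = y² + 7*o)
(h(4, 0)*T(-4))*n = ((0² + 7*4)*(-29/10))*(-34) = ((0 + 28)*(-29/10))*(-34) = (28*(-29/10))*(-34) = -406/5*(-34) = 13804/5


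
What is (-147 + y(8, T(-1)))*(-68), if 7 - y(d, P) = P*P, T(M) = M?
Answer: 9588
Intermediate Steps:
y(d, P) = 7 - P² (y(d, P) = 7 - P*P = 7 - P²)
(-147 + y(8, T(-1)))*(-68) = (-147 + (7 - 1*(-1)²))*(-68) = (-147 + (7 - 1*1))*(-68) = (-147 + (7 - 1))*(-68) = (-147 + 6)*(-68) = -141*(-68) = 9588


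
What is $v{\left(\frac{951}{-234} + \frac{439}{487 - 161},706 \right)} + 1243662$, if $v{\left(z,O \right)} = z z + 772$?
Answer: $\frac{50289679550491}{40411449} \approx 1.2444 \cdot 10^{6}$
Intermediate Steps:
$v{\left(z,O \right)} = 772 + z^{2}$ ($v{\left(z,O \right)} = z^{2} + 772 = 772 + z^{2}$)
$v{\left(\frac{951}{-234} + \frac{439}{487 - 161},706 \right)} + 1243662 = \left(772 + \left(\frac{951}{-234} + \frac{439}{487 - 161}\right)^{2}\right) + 1243662 = \left(772 + \left(951 \left(- \frac{1}{234}\right) + \frac{439}{326}\right)^{2}\right) + 1243662 = \left(772 + \left(- \frac{317}{78} + 439 \cdot \frac{1}{326}\right)^{2}\right) + 1243662 = \left(772 + \left(- \frac{317}{78} + \frac{439}{326}\right)^{2}\right) + 1243662 = \left(772 + \left(- \frac{17275}{6357}\right)^{2}\right) + 1243662 = \left(772 + \frac{298425625}{40411449}\right) + 1243662 = \frac{31496064253}{40411449} + 1243662 = \frac{50289679550491}{40411449}$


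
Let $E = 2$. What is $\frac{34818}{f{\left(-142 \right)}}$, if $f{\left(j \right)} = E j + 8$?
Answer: $- \frac{5803}{46} \approx -126.15$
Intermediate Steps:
$f{\left(j \right)} = 8 + 2 j$ ($f{\left(j \right)} = 2 j + 8 = 8 + 2 j$)
$\frac{34818}{f{\left(-142 \right)}} = \frac{34818}{8 + 2 \left(-142\right)} = \frac{34818}{8 - 284} = \frac{34818}{-276} = 34818 \left(- \frac{1}{276}\right) = - \frac{5803}{46}$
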